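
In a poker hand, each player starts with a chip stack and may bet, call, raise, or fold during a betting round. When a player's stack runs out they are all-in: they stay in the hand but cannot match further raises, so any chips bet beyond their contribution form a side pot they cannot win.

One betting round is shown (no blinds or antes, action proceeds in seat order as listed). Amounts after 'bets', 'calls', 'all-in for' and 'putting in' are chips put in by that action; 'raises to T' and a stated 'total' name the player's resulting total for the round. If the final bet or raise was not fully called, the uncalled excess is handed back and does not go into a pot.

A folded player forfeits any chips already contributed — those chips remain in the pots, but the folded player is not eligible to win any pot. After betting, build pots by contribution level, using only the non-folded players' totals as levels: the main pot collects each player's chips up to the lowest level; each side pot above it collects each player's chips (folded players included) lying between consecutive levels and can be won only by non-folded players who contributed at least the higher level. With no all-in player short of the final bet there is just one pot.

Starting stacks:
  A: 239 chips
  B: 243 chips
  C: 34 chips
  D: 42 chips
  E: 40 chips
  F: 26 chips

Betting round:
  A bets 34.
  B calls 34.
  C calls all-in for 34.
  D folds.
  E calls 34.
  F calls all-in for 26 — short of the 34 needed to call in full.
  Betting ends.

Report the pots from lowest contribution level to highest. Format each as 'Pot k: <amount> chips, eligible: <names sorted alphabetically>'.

Contributions: A=34, B=34, C=34, E=34, F=26
Folded: D
Pot levels (distinct totals of non-folded players): 26, 34
Layer 1-26: 26 each from A, B, C, E, F = 26*5 = 130 chips; eligible A, B, C, E, F
Layer 27-34: 8 each from A, B, C, E = 8*4 = 32 chips; eligible A, B, C, E

Pot 1: 130 chips, eligible: A, B, C, E, F
Pot 2: 32 chips, eligible: A, B, C, E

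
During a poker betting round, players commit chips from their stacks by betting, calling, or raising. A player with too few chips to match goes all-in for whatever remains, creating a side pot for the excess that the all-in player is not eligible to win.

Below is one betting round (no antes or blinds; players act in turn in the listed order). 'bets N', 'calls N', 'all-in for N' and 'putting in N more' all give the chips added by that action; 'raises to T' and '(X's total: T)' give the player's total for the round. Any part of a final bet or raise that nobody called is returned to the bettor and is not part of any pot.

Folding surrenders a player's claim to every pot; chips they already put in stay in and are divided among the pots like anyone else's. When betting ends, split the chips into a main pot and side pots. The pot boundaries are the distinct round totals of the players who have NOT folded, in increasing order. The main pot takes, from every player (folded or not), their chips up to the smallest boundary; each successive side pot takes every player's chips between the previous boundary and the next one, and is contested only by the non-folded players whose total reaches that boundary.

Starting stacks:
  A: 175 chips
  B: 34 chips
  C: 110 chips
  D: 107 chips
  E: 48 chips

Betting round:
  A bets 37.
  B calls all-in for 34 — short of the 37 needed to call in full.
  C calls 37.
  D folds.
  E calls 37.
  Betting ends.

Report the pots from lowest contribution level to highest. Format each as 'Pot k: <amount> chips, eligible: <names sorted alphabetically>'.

Contributions: A=37, B=34, C=37, E=37
Folded: D
Pot levels (distinct totals of non-folded players): 34, 37
Layer 1-34: 34 each from A, B, C, E = 34*4 = 136 chips; eligible A, B, C, E
Layer 35-37: 3 each from A, C, E = 3*3 = 9 chips; eligible A, C, E

Pot 1: 136 chips, eligible: A, B, C, E
Pot 2: 9 chips, eligible: A, C, E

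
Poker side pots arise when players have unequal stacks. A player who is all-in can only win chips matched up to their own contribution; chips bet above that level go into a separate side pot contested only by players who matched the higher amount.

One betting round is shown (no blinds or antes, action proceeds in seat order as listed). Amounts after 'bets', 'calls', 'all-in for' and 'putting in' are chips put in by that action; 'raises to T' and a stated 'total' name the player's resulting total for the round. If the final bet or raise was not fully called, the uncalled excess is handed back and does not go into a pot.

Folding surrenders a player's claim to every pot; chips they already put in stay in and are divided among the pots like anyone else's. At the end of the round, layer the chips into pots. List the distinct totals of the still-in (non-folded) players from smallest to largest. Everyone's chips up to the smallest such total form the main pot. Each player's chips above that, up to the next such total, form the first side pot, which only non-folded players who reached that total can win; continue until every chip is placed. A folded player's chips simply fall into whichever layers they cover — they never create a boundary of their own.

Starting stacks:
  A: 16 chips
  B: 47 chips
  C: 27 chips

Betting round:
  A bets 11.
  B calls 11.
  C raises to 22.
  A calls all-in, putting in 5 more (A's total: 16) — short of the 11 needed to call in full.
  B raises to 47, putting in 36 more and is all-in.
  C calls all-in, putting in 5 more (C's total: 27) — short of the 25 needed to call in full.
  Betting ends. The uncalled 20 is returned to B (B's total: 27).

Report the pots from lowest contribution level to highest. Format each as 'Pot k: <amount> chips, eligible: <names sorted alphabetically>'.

Pot 1: 48 chips, eligible: A, B, C
Pot 2: 22 chips, eligible: B, C

Derivation:
Contributions (after 20 returned to B): A=16, B=27, C=27
Pot levels (distinct totals of non-folded players): 16, 27
Layer 1-16: 16 each from A, B, C = 16*3 = 48 chips; eligible A, B, C
Layer 17-27: 11 each from B, C = 11*2 = 22 chips; eligible B, C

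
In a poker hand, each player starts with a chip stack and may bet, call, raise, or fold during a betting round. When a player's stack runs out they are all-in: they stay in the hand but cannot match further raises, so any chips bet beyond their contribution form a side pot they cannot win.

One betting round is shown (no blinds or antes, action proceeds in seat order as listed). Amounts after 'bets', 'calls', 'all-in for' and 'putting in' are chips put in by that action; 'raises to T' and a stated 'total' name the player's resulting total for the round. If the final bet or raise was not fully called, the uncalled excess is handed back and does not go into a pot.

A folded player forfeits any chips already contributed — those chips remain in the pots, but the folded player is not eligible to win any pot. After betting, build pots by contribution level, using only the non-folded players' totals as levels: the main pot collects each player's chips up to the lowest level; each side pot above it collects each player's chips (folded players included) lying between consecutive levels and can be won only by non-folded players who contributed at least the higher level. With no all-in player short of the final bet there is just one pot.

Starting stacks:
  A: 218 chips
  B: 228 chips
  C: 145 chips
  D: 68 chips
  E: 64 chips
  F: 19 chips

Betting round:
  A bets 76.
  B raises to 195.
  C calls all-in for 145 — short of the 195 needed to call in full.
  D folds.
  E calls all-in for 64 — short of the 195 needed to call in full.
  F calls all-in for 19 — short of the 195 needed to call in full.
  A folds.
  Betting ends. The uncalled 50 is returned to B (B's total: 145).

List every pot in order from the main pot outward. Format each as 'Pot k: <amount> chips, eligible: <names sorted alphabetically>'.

Pot 1: 95 chips, eligible: B, C, E, F
Pot 2: 180 chips, eligible: B, C, E
Pot 3: 174 chips, eligible: B, C

Derivation:
Contributions (after 50 returned to B): A=76, B=145, C=145, E=64, F=19
Folded: A, D
Pot levels (distinct totals of non-folded players): 19, 64, 145
Layer 1-19: 19 each from A, B, C, E, F = 19*5 = 95 chips; eligible B, C, E, F
Layer 20-64: 45 each from A, B, C, E = 45*4 = 180 chips; eligible B, C, E
Layer 65-145: A 12 + B 81 + C 81 = 174 chips; eligible B, C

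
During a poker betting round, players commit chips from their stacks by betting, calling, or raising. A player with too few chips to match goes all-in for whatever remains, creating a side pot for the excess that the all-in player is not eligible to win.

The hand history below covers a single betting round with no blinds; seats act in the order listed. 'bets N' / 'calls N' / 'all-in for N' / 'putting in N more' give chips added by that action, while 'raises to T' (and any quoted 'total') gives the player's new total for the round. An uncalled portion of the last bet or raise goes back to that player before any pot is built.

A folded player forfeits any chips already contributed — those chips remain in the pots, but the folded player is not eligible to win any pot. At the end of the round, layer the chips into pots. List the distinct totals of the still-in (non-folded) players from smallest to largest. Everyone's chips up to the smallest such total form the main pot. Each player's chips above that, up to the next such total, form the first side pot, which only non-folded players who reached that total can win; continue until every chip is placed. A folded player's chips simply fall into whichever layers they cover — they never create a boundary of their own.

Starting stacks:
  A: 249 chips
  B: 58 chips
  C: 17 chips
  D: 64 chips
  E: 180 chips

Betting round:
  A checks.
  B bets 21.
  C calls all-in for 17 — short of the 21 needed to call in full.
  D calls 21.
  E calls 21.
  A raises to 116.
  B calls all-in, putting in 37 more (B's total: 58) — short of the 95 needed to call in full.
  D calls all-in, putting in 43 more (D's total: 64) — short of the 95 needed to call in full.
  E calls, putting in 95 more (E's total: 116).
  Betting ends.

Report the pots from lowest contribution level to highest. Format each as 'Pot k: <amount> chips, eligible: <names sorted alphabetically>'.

Pot 1: 85 chips, eligible: A, B, C, D, E
Pot 2: 164 chips, eligible: A, B, D, E
Pot 3: 18 chips, eligible: A, D, E
Pot 4: 104 chips, eligible: A, E

Derivation:
Contributions: A=116, B=58, C=17, D=64, E=116
Pot levels (distinct totals of non-folded players): 17, 58, 64, 116
Layer 1-17: 17 each from A, B, C, D, E = 17*5 = 85 chips; eligible A, B, C, D, E
Layer 18-58: 41 each from A, B, D, E = 41*4 = 164 chips; eligible A, B, D, E
Layer 59-64: 6 each from A, D, E = 6*3 = 18 chips; eligible A, D, E
Layer 65-116: 52 each from A, E = 52*2 = 104 chips; eligible A, E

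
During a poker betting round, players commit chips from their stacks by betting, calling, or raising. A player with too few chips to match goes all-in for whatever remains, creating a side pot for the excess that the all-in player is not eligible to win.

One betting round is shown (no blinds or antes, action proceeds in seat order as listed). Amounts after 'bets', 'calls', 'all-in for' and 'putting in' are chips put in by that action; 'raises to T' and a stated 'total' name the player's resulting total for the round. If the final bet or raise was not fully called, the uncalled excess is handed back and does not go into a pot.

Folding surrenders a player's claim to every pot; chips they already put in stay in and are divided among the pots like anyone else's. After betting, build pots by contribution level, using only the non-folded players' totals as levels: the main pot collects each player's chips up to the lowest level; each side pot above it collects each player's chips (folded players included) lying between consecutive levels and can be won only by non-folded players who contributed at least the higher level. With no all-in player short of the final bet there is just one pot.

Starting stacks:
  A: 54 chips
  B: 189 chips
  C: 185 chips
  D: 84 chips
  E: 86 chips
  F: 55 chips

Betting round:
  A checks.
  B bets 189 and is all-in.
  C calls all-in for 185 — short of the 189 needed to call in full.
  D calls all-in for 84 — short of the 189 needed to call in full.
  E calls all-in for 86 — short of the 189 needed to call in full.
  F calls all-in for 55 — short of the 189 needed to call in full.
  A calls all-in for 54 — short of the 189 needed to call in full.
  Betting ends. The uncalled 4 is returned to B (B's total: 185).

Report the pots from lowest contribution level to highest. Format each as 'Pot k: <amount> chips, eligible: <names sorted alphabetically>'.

Pot 1: 324 chips, eligible: A, B, C, D, E, F
Pot 2: 5 chips, eligible: B, C, D, E, F
Pot 3: 116 chips, eligible: B, C, D, E
Pot 4: 6 chips, eligible: B, C, E
Pot 5: 198 chips, eligible: B, C

Derivation:
Contributions (after 4 returned to B): A=54, B=185, C=185, D=84, E=86, F=55
Pot levels (distinct totals of non-folded players): 54, 55, 84, 86, 185
Layer 1-54: 54 each from A, B, C, D, E, F = 54*6 = 324 chips; eligible A, B, C, D, E, F
Layer 55-55: 1 each from B, C, D, E, F = 1*5 = 5 chips; eligible B, C, D, E, F
Layer 56-84: 29 each from B, C, D, E = 29*4 = 116 chips; eligible B, C, D, E
Layer 85-86: 2 each from B, C, E = 2*3 = 6 chips; eligible B, C, E
Layer 87-185: 99 each from B, C = 99*2 = 198 chips; eligible B, C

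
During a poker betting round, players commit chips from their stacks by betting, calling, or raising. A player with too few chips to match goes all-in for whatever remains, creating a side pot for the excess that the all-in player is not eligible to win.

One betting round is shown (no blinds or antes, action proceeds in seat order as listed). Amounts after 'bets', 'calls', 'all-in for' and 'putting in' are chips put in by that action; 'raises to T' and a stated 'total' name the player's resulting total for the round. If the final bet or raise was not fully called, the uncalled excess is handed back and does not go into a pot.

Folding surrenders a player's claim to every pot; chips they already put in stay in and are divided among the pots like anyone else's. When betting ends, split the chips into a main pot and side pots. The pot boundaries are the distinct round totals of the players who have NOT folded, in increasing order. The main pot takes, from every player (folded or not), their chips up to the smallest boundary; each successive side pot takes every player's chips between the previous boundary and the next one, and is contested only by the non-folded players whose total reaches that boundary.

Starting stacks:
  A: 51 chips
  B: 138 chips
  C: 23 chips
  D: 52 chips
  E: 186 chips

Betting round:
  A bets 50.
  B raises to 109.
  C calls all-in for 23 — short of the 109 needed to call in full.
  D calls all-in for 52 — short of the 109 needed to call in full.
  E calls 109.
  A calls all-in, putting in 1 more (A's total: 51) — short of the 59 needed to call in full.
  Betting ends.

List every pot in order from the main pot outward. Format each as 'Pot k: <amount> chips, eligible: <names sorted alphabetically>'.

Pot 1: 115 chips, eligible: A, B, C, D, E
Pot 2: 112 chips, eligible: A, B, D, E
Pot 3: 3 chips, eligible: B, D, E
Pot 4: 114 chips, eligible: B, E

Derivation:
Contributions: A=51, B=109, C=23, D=52, E=109
Pot levels (distinct totals of non-folded players): 23, 51, 52, 109
Layer 1-23: 23 each from A, B, C, D, E = 23*5 = 115 chips; eligible A, B, C, D, E
Layer 24-51: 28 each from A, B, D, E = 28*4 = 112 chips; eligible A, B, D, E
Layer 52-52: 1 each from B, D, E = 1*3 = 3 chips; eligible B, D, E
Layer 53-109: 57 each from B, E = 57*2 = 114 chips; eligible B, E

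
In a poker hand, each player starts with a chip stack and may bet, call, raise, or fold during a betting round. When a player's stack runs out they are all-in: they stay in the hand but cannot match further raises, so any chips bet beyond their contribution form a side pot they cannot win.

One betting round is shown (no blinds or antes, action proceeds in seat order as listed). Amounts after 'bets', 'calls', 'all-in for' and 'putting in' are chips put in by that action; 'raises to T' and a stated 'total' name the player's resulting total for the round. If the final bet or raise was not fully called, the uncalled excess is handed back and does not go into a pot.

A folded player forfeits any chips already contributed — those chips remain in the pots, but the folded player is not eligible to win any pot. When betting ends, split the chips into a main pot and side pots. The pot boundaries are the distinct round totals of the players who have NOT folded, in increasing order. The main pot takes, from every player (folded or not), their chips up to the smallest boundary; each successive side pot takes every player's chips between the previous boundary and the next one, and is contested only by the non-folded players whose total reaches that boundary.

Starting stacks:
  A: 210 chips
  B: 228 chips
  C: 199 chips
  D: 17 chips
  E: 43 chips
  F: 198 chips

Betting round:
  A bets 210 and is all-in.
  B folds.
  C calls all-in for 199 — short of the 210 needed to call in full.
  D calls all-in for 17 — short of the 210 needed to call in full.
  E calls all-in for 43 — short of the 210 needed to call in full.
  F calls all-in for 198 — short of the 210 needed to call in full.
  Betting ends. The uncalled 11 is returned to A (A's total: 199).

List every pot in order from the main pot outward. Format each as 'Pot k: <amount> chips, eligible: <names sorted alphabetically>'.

Contributions (after 11 returned to A): A=199, C=199, D=17, E=43, F=198
Folded: B
Pot levels (distinct totals of non-folded players): 17, 43, 198, 199
Layer 1-17: 17 each from A, C, D, E, F = 17*5 = 85 chips; eligible A, C, D, E, F
Layer 18-43: 26 each from A, C, E, F = 26*4 = 104 chips; eligible A, C, E, F
Layer 44-198: 155 each from A, C, F = 155*3 = 465 chips; eligible A, C, F
Layer 199-199: 1 each from A, C = 1*2 = 2 chips; eligible A, C

Pot 1: 85 chips, eligible: A, C, D, E, F
Pot 2: 104 chips, eligible: A, C, E, F
Pot 3: 465 chips, eligible: A, C, F
Pot 4: 2 chips, eligible: A, C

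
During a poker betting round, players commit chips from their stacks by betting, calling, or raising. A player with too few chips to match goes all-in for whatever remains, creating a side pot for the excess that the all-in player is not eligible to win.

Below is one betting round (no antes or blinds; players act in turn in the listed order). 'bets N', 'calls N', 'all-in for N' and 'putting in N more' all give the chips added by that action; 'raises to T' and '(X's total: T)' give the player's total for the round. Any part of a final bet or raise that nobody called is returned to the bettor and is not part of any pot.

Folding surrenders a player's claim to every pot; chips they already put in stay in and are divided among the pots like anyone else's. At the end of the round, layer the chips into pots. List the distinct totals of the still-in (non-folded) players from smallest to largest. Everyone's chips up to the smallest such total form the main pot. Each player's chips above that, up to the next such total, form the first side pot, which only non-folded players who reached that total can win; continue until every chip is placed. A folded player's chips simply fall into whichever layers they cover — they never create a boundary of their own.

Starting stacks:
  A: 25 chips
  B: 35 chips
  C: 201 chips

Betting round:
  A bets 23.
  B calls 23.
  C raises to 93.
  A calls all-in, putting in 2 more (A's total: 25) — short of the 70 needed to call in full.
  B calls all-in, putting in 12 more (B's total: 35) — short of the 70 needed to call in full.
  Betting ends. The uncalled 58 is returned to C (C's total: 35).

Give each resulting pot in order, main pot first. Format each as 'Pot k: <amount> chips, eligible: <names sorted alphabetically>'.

Pot 1: 75 chips, eligible: A, B, C
Pot 2: 20 chips, eligible: B, C

Derivation:
Contributions (after 58 returned to C): A=25, B=35, C=35
Pot levels (distinct totals of non-folded players): 25, 35
Layer 1-25: 25 each from A, B, C = 25*3 = 75 chips; eligible A, B, C
Layer 26-35: 10 each from B, C = 10*2 = 20 chips; eligible B, C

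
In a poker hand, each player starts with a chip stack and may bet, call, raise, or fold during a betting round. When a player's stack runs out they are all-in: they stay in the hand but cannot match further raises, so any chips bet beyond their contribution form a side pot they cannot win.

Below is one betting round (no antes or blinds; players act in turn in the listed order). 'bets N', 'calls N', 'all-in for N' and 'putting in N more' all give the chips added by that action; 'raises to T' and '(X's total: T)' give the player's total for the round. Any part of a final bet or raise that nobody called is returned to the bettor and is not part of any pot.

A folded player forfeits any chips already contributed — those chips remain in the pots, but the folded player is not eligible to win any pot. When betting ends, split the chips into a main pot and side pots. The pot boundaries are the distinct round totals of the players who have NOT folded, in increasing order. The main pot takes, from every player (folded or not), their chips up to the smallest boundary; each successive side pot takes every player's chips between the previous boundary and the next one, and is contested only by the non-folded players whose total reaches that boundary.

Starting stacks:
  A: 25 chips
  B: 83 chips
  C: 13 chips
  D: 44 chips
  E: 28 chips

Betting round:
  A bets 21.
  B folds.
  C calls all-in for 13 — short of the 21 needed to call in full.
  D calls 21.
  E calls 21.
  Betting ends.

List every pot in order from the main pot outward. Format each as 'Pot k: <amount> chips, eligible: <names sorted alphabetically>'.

Pot 1: 52 chips, eligible: A, C, D, E
Pot 2: 24 chips, eligible: A, D, E

Derivation:
Contributions: A=21, C=13, D=21, E=21
Folded: B
Pot levels (distinct totals of non-folded players): 13, 21
Layer 1-13: 13 each from A, C, D, E = 13*4 = 52 chips; eligible A, C, D, E
Layer 14-21: 8 each from A, D, E = 8*3 = 24 chips; eligible A, D, E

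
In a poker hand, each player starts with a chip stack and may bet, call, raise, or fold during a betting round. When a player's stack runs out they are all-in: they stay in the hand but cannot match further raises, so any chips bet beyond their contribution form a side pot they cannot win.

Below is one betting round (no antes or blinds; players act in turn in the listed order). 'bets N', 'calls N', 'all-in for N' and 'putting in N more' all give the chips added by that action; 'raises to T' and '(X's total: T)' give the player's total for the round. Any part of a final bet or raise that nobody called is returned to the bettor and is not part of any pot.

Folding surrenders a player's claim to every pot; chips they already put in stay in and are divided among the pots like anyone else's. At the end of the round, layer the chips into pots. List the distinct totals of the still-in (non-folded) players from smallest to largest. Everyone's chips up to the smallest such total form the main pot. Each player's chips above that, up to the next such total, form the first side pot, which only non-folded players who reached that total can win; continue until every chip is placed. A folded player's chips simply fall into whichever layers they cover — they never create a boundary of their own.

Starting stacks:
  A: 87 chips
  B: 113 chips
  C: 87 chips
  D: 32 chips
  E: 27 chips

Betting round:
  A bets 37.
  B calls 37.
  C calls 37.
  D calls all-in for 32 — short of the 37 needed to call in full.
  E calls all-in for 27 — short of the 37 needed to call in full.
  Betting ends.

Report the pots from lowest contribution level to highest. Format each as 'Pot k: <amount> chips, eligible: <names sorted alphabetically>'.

Contributions: A=37, B=37, C=37, D=32, E=27
Pot levels (distinct totals of non-folded players): 27, 32, 37
Layer 1-27: 27 each from A, B, C, D, E = 27*5 = 135 chips; eligible A, B, C, D, E
Layer 28-32: 5 each from A, B, C, D = 5*4 = 20 chips; eligible A, B, C, D
Layer 33-37: 5 each from A, B, C = 5*3 = 15 chips; eligible A, B, C

Pot 1: 135 chips, eligible: A, B, C, D, E
Pot 2: 20 chips, eligible: A, B, C, D
Pot 3: 15 chips, eligible: A, B, C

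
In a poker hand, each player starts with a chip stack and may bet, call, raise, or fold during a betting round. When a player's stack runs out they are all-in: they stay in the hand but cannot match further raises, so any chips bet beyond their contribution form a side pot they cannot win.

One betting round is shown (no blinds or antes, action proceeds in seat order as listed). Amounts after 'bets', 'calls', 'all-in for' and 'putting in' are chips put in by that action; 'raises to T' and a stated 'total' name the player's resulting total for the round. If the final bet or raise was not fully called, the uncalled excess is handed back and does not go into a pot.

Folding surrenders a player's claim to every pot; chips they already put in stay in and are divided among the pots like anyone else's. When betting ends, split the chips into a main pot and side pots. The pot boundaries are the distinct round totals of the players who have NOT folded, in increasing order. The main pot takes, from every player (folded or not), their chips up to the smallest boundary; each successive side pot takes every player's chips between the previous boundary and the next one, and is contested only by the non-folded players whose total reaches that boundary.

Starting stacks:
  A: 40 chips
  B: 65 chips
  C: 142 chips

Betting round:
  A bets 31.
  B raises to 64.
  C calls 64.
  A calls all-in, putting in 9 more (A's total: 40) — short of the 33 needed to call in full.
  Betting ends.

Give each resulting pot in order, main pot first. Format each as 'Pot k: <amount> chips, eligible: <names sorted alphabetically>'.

Pot 1: 120 chips, eligible: A, B, C
Pot 2: 48 chips, eligible: B, C

Derivation:
Contributions: A=40, B=64, C=64
Pot levels (distinct totals of non-folded players): 40, 64
Layer 1-40: 40 each from A, B, C = 40*3 = 120 chips; eligible A, B, C
Layer 41-64: 24 each from B, C = 24*2 = 48 chips; eligible B, C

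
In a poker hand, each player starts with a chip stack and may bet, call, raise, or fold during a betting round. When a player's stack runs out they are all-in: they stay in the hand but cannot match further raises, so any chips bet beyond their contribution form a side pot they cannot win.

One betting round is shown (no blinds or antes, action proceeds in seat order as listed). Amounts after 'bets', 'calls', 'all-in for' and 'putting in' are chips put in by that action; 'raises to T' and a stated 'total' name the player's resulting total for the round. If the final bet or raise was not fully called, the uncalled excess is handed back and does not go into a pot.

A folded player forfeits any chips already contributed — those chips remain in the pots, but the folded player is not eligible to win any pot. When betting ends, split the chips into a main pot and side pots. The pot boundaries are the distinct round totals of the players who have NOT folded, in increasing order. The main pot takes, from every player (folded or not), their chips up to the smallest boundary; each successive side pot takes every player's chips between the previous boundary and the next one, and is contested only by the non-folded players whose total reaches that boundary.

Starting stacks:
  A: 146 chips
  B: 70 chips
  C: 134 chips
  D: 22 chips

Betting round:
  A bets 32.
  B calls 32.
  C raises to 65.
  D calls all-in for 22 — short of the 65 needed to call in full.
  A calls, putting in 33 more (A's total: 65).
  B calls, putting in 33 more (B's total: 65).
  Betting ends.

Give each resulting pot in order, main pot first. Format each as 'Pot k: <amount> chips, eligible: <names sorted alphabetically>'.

Contributions: A=65, B=65, C=65, D=22
Pot levels (distinct totals of non-folded players): 22, 65
Layer 1-22: 22 each from A, B, C, D = 22*4 = 88 chips; eligible A, B, C, D
Layer 23-65: 43 each from A, B, C = 43*3 = 129 chips; eligible A, B, C

Pot 1: 88 chips, eligible: A, B, C, D
Pot 2: 129 chips, eligible: A, B, C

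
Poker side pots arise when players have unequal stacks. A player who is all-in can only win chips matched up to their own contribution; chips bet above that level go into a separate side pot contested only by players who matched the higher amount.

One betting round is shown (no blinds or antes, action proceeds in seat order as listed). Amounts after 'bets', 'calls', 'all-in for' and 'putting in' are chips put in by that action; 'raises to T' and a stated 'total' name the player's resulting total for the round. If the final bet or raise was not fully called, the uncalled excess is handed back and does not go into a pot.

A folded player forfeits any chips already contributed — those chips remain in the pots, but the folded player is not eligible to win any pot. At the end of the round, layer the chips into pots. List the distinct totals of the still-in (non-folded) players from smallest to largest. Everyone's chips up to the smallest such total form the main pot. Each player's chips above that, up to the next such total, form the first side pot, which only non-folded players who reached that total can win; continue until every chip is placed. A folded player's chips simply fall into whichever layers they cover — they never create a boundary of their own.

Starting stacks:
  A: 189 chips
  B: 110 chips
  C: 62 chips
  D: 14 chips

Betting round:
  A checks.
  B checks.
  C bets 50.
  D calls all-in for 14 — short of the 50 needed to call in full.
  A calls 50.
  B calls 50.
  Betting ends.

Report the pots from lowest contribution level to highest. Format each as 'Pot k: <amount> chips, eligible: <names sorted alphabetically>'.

Contributions: A=50, B=50, C=50, D=14
Pot levels (distinct totals of non-folded players): 14, 50
Layer 1-14: 14 each from A, B, C, D = 14*4 = 56 chips; eligible A, B, C, D
Layer 15-50: 36 each from A, B, C = 36*3 = 108 chips; eligible A, B, C

Pot 1: 56 chips, eligible: A, B, C, D
Pot 2: 108 chips, eligible: A, B, C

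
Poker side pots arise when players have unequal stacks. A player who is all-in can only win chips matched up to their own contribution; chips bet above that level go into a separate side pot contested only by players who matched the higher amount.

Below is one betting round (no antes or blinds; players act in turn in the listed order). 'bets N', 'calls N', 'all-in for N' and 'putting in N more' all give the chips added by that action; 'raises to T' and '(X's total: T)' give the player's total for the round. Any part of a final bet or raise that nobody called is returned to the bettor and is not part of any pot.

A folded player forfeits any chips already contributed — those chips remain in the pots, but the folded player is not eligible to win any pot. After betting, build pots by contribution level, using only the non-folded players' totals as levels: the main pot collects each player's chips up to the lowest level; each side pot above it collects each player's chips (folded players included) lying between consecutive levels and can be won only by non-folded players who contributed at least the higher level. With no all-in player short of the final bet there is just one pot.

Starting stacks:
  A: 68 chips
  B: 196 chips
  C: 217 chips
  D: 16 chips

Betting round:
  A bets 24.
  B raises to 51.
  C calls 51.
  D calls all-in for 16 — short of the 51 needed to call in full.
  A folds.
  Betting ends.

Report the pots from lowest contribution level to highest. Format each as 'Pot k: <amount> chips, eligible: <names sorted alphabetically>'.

Pot 1: 64 chips, eligible: B, C, D
Pot 2: 78 chips, eligible: B, C

Derivation:
Contributions: A=24, B=51, C=51, D=16
Folded: A
Pot levels (distinct totals of non-folded players): 16, 51
Layer 1-16: 16 each from A, B, C, D = 16*4 = 64 chips; eligible B, C, D
Layer 17-51: A 8 + B 35 + C 35 = 78 chips; eligible B, C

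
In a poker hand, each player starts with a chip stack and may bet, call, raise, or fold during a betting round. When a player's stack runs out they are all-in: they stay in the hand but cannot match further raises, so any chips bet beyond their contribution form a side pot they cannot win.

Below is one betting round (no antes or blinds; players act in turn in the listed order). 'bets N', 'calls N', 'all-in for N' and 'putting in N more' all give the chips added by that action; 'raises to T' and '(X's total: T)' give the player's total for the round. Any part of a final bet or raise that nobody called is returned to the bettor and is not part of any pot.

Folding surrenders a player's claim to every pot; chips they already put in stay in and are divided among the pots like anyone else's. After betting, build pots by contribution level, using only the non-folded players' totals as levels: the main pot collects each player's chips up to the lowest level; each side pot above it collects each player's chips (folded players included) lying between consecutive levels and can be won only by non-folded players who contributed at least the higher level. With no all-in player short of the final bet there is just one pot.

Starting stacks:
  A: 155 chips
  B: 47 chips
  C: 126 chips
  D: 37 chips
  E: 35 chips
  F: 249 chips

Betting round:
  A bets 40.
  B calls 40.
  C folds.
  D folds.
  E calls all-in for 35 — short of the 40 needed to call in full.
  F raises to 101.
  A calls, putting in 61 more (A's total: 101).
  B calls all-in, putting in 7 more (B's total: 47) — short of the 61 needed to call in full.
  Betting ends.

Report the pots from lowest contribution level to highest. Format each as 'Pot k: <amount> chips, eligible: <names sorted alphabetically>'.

Pot 1: 140 chips, eligible: A, B, E, F
Pot 2: 36 chips, eligible: A, B, F
Pot 3: 108 chips, eligible: A, F

Derivation:
Contributions: A=101, B=47, E=35, F=101
Folded: C, D
Pot levels (distinct totals of non-folded players): 35, 47, 101
Layer 1-35: 35 each from A, B, E, F = 35*4 = 140 chips; eligible A, B, E, F
Layer 36-47: 12 each from A, B, F = 12*3 = 36 chips; eligible A, B, F
Layer 48-101: 54 each from A, F = 54*2 = 108 chips; eligible A, F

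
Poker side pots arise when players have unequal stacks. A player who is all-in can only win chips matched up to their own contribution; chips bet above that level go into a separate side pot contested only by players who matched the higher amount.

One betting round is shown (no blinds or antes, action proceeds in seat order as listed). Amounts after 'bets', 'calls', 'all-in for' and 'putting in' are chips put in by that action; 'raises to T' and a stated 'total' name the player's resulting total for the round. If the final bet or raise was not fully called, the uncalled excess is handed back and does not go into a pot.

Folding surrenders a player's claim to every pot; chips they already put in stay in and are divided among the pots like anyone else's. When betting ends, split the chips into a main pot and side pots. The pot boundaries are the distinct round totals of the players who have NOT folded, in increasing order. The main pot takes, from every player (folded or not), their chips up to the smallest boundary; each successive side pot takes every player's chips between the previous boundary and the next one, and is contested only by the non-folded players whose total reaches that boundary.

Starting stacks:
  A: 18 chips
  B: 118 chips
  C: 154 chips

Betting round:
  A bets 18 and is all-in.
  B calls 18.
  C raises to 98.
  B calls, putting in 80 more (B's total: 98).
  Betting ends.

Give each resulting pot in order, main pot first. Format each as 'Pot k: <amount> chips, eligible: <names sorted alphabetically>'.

Pot 1: 54 chips, eligible: A, B, C
Pot 2: 160 chips, eligible: B, C

Derivation:
Contributions: A=18, B=98, C=98
Pot levels (distinct totals of non-folded players): 18, 98
Layer 1-18: 18 each from A, B, C = 18*3 = 54 chips; eligible A, B, C
Layer 19-98: 80 each from B, C = 80*2 = 160 chips; eligible B, C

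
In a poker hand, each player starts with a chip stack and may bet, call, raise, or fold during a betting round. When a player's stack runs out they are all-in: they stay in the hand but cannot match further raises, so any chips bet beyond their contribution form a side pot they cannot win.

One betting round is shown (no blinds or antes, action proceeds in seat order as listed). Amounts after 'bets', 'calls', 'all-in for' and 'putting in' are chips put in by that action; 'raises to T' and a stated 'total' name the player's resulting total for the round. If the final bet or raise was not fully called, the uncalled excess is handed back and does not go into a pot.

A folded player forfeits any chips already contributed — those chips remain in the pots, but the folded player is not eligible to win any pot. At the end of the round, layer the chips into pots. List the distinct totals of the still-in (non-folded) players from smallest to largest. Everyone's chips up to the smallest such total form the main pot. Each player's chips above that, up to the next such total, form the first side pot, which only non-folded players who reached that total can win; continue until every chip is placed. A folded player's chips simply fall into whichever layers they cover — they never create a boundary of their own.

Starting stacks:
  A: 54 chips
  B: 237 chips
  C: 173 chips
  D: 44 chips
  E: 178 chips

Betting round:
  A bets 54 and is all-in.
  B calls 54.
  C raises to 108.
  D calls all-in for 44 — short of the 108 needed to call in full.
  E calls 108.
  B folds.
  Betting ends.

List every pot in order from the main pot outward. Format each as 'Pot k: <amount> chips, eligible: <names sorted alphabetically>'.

Pot 1: 220 chips, eligible: A, C, D, E
Pot 2: 40 chips, eligible: A, C, E
Pot 3: 108 chips, eligible: C, E

Derivation:
Contributions: A=54, B=54, C=108, D=44, E=108
Folded: B
Pot levels (distinct totals of non-folded players): 44, 54, 108
Layer 1-44: 44 each from A, B, C, D, E = 44*5 = 220 chips; eligible A, C, D, E
Layer 45-54: 10 each from A, B, C, E = 10*4 = 40 chips; eligible A, C, E
Layer 55-108: 54 each from C, E = 54*2 = 108 chips; eligible C, E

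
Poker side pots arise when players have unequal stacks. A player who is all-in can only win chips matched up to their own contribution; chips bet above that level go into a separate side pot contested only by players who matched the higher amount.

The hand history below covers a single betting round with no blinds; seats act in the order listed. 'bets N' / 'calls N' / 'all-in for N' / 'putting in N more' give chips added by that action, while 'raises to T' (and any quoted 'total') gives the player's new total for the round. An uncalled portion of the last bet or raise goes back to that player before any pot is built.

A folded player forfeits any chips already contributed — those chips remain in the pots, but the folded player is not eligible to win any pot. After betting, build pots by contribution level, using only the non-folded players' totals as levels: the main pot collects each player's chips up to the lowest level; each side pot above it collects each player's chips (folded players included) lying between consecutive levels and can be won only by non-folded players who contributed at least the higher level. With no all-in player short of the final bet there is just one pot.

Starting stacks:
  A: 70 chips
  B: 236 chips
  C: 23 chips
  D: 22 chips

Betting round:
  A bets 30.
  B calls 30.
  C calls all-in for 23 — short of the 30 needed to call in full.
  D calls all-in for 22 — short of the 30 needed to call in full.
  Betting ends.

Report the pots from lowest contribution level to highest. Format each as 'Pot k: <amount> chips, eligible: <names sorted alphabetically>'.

Contributions: A=30, B=30, C=23, D=22
Pot levels (distinct totals of non-folded players): 22, 23, 30
Layer 1-22: 22 each from A, B, C, D = 22*4 = 88 chips; eligible A, B, C, D
Layer 23-23: 1 each from A, B, C = 1*3 = 3 chips; eligible A, B, C
Layer 24-30: 7 each from A, B = 7*2 = 14 chips; eligible A, B

Pot 1: 88 chips, eligible: A, B, C, D
Pot 2: 3 chips, eligible: A, B, C
Pot 3: 14 chips, eligible: A, B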